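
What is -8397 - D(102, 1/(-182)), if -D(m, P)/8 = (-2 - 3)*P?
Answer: -764107/91 ≈ -8396.8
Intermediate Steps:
D(m, P) = 40*P (D(m, P) = -8*(-2 - 3)*P = -(-40)*P = 40*P)
-8397 - D(102, 1/(-182)) = -8397 - 40/(-182) = -8397 - 40*(-1)/182 = -8397 - 1*(-20/91) = -8397 + 20/91 = -764107/91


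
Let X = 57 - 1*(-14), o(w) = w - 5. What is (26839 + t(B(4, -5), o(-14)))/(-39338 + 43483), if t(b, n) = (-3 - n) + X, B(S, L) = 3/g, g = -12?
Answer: 26926/4145 ≈ 6.4960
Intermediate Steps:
o(w) = -5 + w
X = 71 (X = 57 + 14 = 71)
B(S, L) = -1/4 (B(S, L) = 3/(-12) = 3*(-1/12) = -1/4)
t(b, n) = 68 - n (t(b, n) = (-3 - n) + 71 = 68 - n)
(26839 + t(B(4, -5), o(-14)))/(-39338 + 43483) = (26839 + (68 - (-5 - 14)))/(-39338 + 43483) = (26839 + (68 - 1*(-19)))/4145 = (26839 + (68 + 19))*(1/4145) = (26839 + 87)*(1/4145) = 26926*(1/4145) = 26926/4145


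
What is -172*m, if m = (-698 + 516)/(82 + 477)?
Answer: 56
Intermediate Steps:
m = -14/43 (m = -182/559 = -182*1/559 = -14/43 ≈ -0.32558)
-172*m = -172*(-14/43) = 56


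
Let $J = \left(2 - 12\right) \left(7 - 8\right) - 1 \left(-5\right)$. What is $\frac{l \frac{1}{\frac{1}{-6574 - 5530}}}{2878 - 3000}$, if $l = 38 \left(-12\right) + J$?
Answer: $- \frac{2668932}{61} \approx -43753.0$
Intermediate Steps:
$J = 15$ ($J = \left(-10\right) \left(-1\right) - -5 = 10 + 5 = 15$)
$l = -441$ ($l = 38 \left(-12\right) + 15 = -456 + 15 = -441$)
$\frac{l \frac{1}{\frac{1}{-6574 - 5530}}}{2878 - 3000} = \frac{\left(-441\right) \frac{1}{\frac{1}{-6574 - 5530}}}{2878 - 3000} = \frac{\left(-441\right) \frac{1}{\frac{1}{-12104}}}{-122} = - \frac{441}{- \frac{1}{12104}} \left(- \frac{1}{122}\right) = \left(-441\right) \left(-12104\right) \left(- \frac{1}{122}\right) = 5337864 \left(- \frac{1}{122}\right) = - \frac{2668932}{61}$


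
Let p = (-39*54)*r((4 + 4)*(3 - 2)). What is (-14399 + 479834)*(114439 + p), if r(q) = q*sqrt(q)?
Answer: 53263915965 - 15683297760*sqrt(2) ≈ 3.1084e+10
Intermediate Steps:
r(q) = q**(3/2)
p = -33696*sqrt(2) (p = (-39*54)*((4 + 4)*(3 - 2))**(3/2) = -2106*16*sqrt(2) = -33696*sqrt(2) ≈ -47653.)
(-14399 + 479834)*(114439 + p) = (-14399 + 479834)*(114439 - 33696*sqrt(2)) = 465435*(114439 - 33696*sqrt(2)) = 53263915965 - 15683297760*sqrt(2)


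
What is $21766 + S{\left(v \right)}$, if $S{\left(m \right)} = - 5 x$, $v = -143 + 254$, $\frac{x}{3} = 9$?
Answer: $21631$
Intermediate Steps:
$x = 27$ ($x = 3 \cdot 9 = 27$)
$v = 111$
$S{\left(m \right)} = -135$ ($S{\left(m \right)} = \left(-5\right) 27 = -135$)
$21766 + S{\left(v \right)} = 21766 - 135 = 21631$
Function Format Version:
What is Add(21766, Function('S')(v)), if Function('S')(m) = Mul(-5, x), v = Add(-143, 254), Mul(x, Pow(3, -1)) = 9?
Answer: 21631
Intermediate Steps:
x = 27 (x = Mul(3, 9) = 27)
v = 111
Function('S')(m) = -135 (Function('S')(m) = Mul(-5, 27) = -135)
Add(21766, Function('S')(v)) = Add(21766, -135) = 21631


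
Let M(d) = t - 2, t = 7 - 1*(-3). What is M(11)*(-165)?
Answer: -1320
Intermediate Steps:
t = 10 (t = 7 + 3 = 10)
M(d) = 8 (M(d) = 10 - 2 = 8)
M(11)*(-165) = 8*(-165) = -1320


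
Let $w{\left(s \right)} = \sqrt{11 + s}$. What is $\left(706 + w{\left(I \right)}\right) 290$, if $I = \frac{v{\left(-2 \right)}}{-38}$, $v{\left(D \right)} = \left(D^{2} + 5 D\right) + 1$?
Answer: $204740 + \frac{435 \sqrt{1786}}{19} \approx 2.0571 \cdot 10^{5}$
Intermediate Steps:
$v{\left(D \right)} = 1 + D^{2} + 5 D$
$I = \frac{5}{38}$ ($I = \frac{1 + \left(-2\right)^{2} + 5 \left(-2\right)}{-38} = \left(1 + 4 - 10\right) \left(- \frac{1}{38}\right) = \left(-5\right) \left(- \frac{1}{38}\right) = \frac{5}{38} \approx 0.13158$)
$\left(706 + w{\left(I \right)}\right) 290 = \left(706 + \sqrt{11 + \frac{5}{38}}\right) 290 = \left(706 + \sqrt{\frac{423}{38}}\right) 290 = \left(706 + \frac{3 \sqrt{1786}}{38}\right) 290 = 204740 + \frac{435 \sqrt{1786}}{19}$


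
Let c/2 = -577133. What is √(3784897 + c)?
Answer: √2630631 ≈ 1621.9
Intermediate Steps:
c = -1154266 (c = 2*(-577133) = -1154266)
√(3784897 + c) = √(3784897 - 1154266) = √2630631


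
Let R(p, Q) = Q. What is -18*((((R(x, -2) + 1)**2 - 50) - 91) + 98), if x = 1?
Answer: 756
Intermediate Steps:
-18*((((R(x, -2) + 1)**2 - 50) - 91) + 98) = -18*((((-2 + 1)**2 - 50) - 91) + 98) = -18*((((-1)**2 - 50) - 91) + 98) = -18*(((1 - 50) - 91) + 98) = -18*((-49 - 91) + 98) = -18*(-140 + 98) = -18*(-42) = 756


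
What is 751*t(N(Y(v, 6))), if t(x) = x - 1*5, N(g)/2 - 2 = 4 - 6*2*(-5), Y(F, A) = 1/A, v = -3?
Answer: 95377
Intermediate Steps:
N(g) = 132 (N(g) = 4 + 2*(4 - 6*2*(-5)) = 4 + 2*(4 - 12*(-5)) = 4 + 2*(4 - 1*(-60)) = 4 + 2*(4 + 60) = 4 + 2*64 = 4 + 128 = 132)
t(x) = -5 + x (t(x) = x - 5 = -5 + x)
751*t(N(Y(v, 6))) = 751*(-5 + 132) = 751*127 = 95377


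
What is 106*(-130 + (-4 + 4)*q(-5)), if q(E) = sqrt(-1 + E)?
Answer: -13780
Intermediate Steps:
106*(-130 + (-4 + 4)*q(-5)) = 106*(-130 + (-4 + 4)*sqrt(-1 - 5)) = 106*(-130 + 0*sqrt(-6)) = 106*(-130 + 0*(I*sqrt(6))) = 106*(-130 + 0) = 106*(-130) = -13780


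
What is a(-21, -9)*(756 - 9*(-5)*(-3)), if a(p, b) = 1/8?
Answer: 621/8 ≈ 77.625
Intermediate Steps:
a(p, b) = ⅛
a(-21, -9)*(756 - 9*(-5)*(-3)) = (756 - 9*(-5)*(-3))/8 = (756 + 45*(-3))/8 = (756 - 135)/8 = (⅛)*621 = 621/8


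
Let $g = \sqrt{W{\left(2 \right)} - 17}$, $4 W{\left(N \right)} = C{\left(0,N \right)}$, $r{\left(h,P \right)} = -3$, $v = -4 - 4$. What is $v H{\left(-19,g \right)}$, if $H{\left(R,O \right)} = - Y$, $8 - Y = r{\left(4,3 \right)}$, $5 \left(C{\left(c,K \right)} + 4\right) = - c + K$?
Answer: $88$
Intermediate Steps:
$v = -8$ ($v = -4 - 4 = -8$)
$C{\left(c,K \right)} = -4 - \frac{c}{5} + \frac{K}{5}$ ($C{\left(c,K \right)} = -4 + \frac{- c + K}{5} = -4 + \frac{K - c}{5} = -4 + \left(- \frac{c}{5} + \frac{K}{5}\right) = -4 - \frac{c}{5} + \frac{K}{5}$)
$W{\left(N \right)} = -1 + \frac{N}{20}$ ($W{\left(N \right)} = \frac{-4 - 0 + \frac{N}{5}}{4} = \frac{-4 + 0 + \frac{N}{5}}{4} = \frac{-4 + \frac{N}{5}}{4} = -1 + \frac{N}{20}$)
$Y = 11$ ($Y = 8 - -3 = 8 + 3 = 11$)
$g = \frac{i \sqrt{1790}}{10}$ ($g = \sqrt{\left(-1 + \frac{1}{20} \cdot 2\right) - 17} = \sqrt{\left(-1 + \frac{1}{10}\right) - 17} = \sqrt{- \frac{9}{10} - 17} = \sqrt{- \frac{179}{10}} = \frac{i \sqrt{1790}}{10} \approx 4.2308 i$)
$H{\left(R,O \right)} = -11$ ($H{\left(R,O \right)} = \left(-1\right) 11 = -11$)
$v H{\left(-19,g \right)} = \left(-8\right) \left(-11\right) = 88$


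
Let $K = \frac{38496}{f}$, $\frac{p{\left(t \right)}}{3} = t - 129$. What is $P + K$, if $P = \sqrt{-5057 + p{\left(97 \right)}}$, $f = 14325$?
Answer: $\frac{12832}{4775} + i \sqrt{5153} \approx 2.6873 + 71.784 i$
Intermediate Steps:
$p{\left(t \right)} = -387 + 3 t$ ($p{\left(t \right)} = 3 \left(t - 129\right) = 3 \left(-129 + t\right) = -387 + 3 t$)
$P = i \sqrt{5153}$ ($P = \sqrt{-5057 + \left(-387 + 3 \cdot 97\right)} = \sqrt{-5057 + \left(-387 + 291\right)} = \sqrt{-5057 - 96} = \sqrt{-5153} = i \sqrt{5153} \approx 71.784 i$)
$K = \frac{12832}{4775}$ ($K = \frac{38496}{14325} = 38496 \cdot \frac{1}{14325} = \frac{12832}{4775} \approx 2.6873$)
$P + K = i \sqrt{5153} + \frac{12832}{4775} = \frac{12832}{4775} + i \sqrt{5153}$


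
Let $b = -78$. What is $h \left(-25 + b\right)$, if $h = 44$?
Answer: $-4532$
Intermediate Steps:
$h \left(-25 + b\right) = 44 \left(-25 - 78\right) = 44 \left(-103\right) = -4532$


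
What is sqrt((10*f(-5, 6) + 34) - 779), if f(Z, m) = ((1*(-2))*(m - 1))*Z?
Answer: 7*I*sqrt(5) ≈ 15.652*I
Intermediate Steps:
f(Z, m) = Z*(2 - 2*m) (f(Z, m) = (-2*(-1 + m))*Z = (2 - 2*m)*Z = Z*(2 - 2*m))
sqrt((10*f(-5, 6) + 34) - 779) = sqrt((10*(2*(-5)*(1 - 1*6)) + 34) - 779) = sqrt((10*(2*(-5)*(1 - 6)) + 34) - 779) = sqrt((10*(2*(-5)*(-5)) + 34) - 779) = sqrt((10*50 + 34) - 779) = sqrt((500 + 34) - 779) = sqrt(534 - 779) = sqrt(-245) = 7*I*sqrt(5)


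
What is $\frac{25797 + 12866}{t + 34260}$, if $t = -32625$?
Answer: $\frac{38663}{1635} \approx 23.647$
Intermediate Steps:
$\frac{25797 + 12866}{t + 34260} = \frac{25797 + 12866}{-32625 + 34260} = \frac{38663}{1635}$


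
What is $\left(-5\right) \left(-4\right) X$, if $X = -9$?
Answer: $-180$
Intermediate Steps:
$\left(-5\right) \left(-4\right) X = \left(-5\right) \left(-4\right) \left(-9\right) = 20 \left(-9\right) = -180$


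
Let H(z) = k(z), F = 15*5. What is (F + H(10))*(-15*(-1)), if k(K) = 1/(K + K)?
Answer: 4503/4 ≈ 1125.8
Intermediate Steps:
k(K) = 1/(2*K)
F = 75
H(z) = 1/(2*z)
(F + H(10))*(-15*(-1)) = (75 + (1/2)/10)*(-15*(-1)) = (75 + (1/2)*(1/10))*15 = (75 + 1/20)*15 = (1501/20)*15 = 4503/4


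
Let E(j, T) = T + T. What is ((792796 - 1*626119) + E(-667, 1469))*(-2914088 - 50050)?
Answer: -502762266870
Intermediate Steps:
E(j, T) = 2*T
((792796 - 1*626119) + E(-667, 1469))*(-2914088 - 50050) = ((792796 - 1*626119) + 2*1469)*(-2914088 - 50050) = ((792796 - 626119) + 2938)*(-2964138) = (166677 + 2938)*(-2964138) = 169615*(-2964138) = -502762266870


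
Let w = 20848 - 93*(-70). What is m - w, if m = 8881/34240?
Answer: -8754477/320 ≈ -27358.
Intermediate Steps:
w = 27358 (w = 20848 + 6510 = 27358)
m = 83/320 (m = 8881*(1/34240) = 83/320 ≈ 0.25938)
m - w = 83/320 - 1*27358 = 83/320 - 27358 = -8754477/320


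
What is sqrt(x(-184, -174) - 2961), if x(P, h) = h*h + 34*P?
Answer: sqrt(21059) ≈ 145.12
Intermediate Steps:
x(P, h) = h**2 + 34*P
sqrt(x(-184, -174) - 2961) = sqrt(((-174)**2 + 34*(-184)) - 2961) = sqrt((30276 - 6256) - 2961) = sqrt(24020 - 2961) = sqrt(21059)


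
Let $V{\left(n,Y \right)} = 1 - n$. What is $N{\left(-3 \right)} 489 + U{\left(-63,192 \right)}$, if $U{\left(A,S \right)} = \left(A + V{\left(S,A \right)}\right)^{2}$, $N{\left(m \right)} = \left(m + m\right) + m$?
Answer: $60115$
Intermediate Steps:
$N{\left(m \right)} = 3 m$ ($N{\left(m \right)} = 2 m + m = 3 m$)
$U{\left(A,S \right)} = \left(1 + A - S\right)^{2}$ ($U{\left(A,S \right)} = \left(A - \left(-1 + S\right)\right)^{2} = \left(1 + A - S\right)^{2}$)
$N{\left(-3 \right)} 489 + U{\left(-63,192 \right)} = 3 \left(-3\right) 489 + \left(1 - 63 - 192\right)^{2} = \left(-9\right) 489 + \left(1 - 63 - 192\right)^{2} = -4401 + \left(-254\right)^{2} = -4401 + 64516 = 60115$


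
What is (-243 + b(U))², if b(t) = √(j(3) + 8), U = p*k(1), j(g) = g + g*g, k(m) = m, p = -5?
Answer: 59069 - 972*√5 ≈ 56896.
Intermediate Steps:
j(g) = g + g²
U = -5 (U = -5*1 = -5)
b(t) = 2*√5 (b(t) = √(3*(1 + 3) + 8) = √(3*4 + 8) = √(12 + 8) = √20 = 2*√5)
(-243 + b(U))² = (-243 + 2*√5)²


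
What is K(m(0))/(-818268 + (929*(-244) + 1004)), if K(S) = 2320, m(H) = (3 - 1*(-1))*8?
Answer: -116/52197 ≈ -0.0022224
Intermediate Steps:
m(H) = 32 (m(H) = (3 + 1)*8 = 4*8 = 32)
K(m(0))/(-818268 + (929*(-244) + 1004)) = 2320/(-818268 + (929*(-244) + 1004)) = 2320/(-818268 + (-226676 + 1004)) = 2320/(-818268 - 225672) = 2320/(-1043940) = 2320*(-1/1043940) = -116/52197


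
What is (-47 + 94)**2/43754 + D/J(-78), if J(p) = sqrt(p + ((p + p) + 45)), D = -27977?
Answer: 2209/43754 + 27977*I*sqrt(21)/63 ≈ 0.050487 + 2035.0*I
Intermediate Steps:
J(p) = sqrt(45 + 3*p) (J(p) = sqrt(p + (2*p + 45)) = sqrt(p + (45 + 2*p)) = sqrt(45 + 3*p))
(-47 + 94)**2/43754 + D/J(-78) = (-47 + 94)**2/43754 - 27977/sqrt(45 + 3*(-78)) = 47**2*(1/43754) - 27977/sqrt(45 - 234) = 2209*(1/43754) - 27977*(-I*sqrt(21)/63) = 2209/43754 - 27977*(-I*sqrt(21)/63) = 2209/43754 - (-27977)*I*sqrt(21)/63 = 2209/43754 + 27977*I*sqrt(21)/63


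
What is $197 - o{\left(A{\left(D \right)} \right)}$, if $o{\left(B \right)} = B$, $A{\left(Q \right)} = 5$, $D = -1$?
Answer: $192$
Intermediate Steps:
$197 - o{\left(A{\left(D \right)} \right)} = 197 - 5 = 192$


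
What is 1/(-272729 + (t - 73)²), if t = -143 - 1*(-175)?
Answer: -1/271048 ≈ -3.6894e-6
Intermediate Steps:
t = 32 (t = -143 + 175 = 32)
1/(-272729 + (t - 73)²) = 1/(-272729 + (32 - 73)²) = 1/(-272729 + (-41)²) = 1/(-272729 + 1681) = 1/(-271048) = -1/271048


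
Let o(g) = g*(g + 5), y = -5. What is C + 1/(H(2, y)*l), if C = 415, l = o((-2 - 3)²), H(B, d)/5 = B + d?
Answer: 4668749/11250 ≈ 415.00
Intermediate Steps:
H(B, d) = 5*B + 5*d (H(B, d) = 5*(B + d) = 5*B + 5*d)
o(g) = g*(5 + g)
l = 750 (l = (-2 - 3)²*(5 + (-2 - 3)²) = (-5)²*(5 + (-5)²) = 25*(5 + 25) = 25*30 = 750)
C + 1/(H(2, y)*l) = 415 + 1/((5*2 + 5*(-5))*750) = 415 + 1/((10 - 25)*750) = 415 + 1/(-15*750) = 415 + 1/(-11250) = 415 - 1/11250 = 4668749/11250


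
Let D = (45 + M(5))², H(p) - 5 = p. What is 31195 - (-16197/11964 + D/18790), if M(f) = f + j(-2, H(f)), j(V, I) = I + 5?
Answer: 233766694931/7493452 ≈ 31196.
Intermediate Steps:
H(p) = 5 + p
j(V, I) = 5 + I
M(f) = 10 + 2*f (M(f) = f + (5 + (5 + f)) = f + (10 + f) = 10 + 2*f)
D = 4225 (D = (45 + (10 + 2*5))² = (45 + (10 + 10))² = (45 + 20)² = 65² = 4225)
31195 - (-16197/11964 + D/18790) = 31195 - (-16197/11964 + 4225/18790) = 31195 - (-16197*1/11964 + 4225*(1/18790)) = 31195 - (-5399/3988 + 845/3758) = 31195 - 1*(-8459791/7493452) = 31195 + 8459791/7493452 = 233766694931/7493452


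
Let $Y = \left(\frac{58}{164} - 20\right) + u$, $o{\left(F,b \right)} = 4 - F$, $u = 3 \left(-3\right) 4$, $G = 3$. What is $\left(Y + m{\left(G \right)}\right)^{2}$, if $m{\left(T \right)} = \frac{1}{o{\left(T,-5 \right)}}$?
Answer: $\frac{20079361}{6724} \approx 2986.2$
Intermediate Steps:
$u = -36$ ($u = \left(-9\right) 4 = -36$)
$m{\left(T \right)} = \frac{1}{4 - T}$
$Y = - \frac{4563}{82}$ ($Y = \left(\frac{58}{164} - 20\right) - 36 = \left(58 \cdot \frac{1}{164} - 20\right) - 36 = \left(\frac{29}{82} - 20\right) - 36 = - \frac{1611}{82} - 36 = - \frac{4563}{82} \approx -55.646$)
$\left(Y + m{\left(G \right)}\right)^{2} = \left(- \frac{4563}{82} - \frac{1}{-4 + 3}\right)^{2} = \left(- \frac{4563}{82} - \frac{1}{-1}\right)^{2} = \left(- \frac{4563}{82} - -1\right)^{2} = \left(- \frac{4563}{82} + 1\right)^{2} = \left(- \frac{4481}{82}\right)^{2} = \frac{20079361}{6724}$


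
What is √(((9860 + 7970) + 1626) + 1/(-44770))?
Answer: 21*√730808830/4070 ≈ 139.48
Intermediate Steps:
√(((9860 + 7970) + 1626) + 1/(-44770)) = √((17830 + 1626) - 1/44770) = √(19456 - 1/44770) = √(871045119/44770) = 21*√730808830/4070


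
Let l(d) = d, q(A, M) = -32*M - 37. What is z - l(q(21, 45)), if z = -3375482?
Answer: -3374005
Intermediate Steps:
q(A, M) = -37 - 32*M
z - l(q(21, 45)) = -3375482 - (-37 - 32*45) = -3375482 - (-37 - 1440) = -3375482 - 1*(-1477) = -3375482 + 1477 = -3374005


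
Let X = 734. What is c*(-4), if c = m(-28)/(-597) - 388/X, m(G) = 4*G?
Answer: 298856/219099 ≈ 1.3640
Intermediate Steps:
c = -74714/219099 (c = (4*(-28))/(-597) - 388/734 = -112*(-1/597) - 388*1/734 = 112/597 - 194/367 = -74714/219099 ≈ -0.34101)
c*(-4) = -74714/219099*(-4) = 298856/219099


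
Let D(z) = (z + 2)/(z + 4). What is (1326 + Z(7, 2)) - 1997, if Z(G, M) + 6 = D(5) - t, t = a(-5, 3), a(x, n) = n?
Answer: -6113/9 ≈ -679.22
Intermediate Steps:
t = 3
D(z) = (2 + z)/(4 + z)
Z(G, M) = -74/9 (Z(G, M) = -6 + ((2 + 5)/(4 + 5) - 1*3) = -6 + (7/9 - 3) = -6 - 20/9 = -74/9)
(1326 + Z(7, 2)) - 1997 = (1326 - 74/9) - 1997 = 11860/9 - 1997 = -6113/9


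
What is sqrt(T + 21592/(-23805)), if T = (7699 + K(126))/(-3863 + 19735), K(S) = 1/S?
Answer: I*sqrt(2421792435685)/2395680 ≈ 0.64959*I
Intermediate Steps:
T = 970075/1999872 (T = (7699 + 1/126)/(-3863 + 19735) = (7699 + 1/126)/15872 = (970075/126)*(1/15872) = 970075/1999872 ≈ 0.48507)
sqrt(T + 21592/(-23805)) = sqrt(970075/1999872 + 21592/(-23805)) = sqrt(970075/1999872 + 21592*(-1/23805)) = sqrt(970075/1999872 - 21592/23805) = sqrt(-2232066761/5289661440) = I*sqrt(2421792435685)/2395680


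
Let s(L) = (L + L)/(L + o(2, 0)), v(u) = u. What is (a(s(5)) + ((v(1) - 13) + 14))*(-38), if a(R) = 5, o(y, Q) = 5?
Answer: -266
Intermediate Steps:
s(L) = 2*L/(5 + L) (s(L) = (L + L)/(L + 5) = (2*L)/(5 + L) = 2*L/(5 + L))
(a(s(5)) + ((v(1) - 13) + 14))*(-38) = (5 + ((1 - 13) + 14))*(-38) = (5 + (-12 + 14))*(-38) = (5 + 2)*(-38) = 7*(-38) = -266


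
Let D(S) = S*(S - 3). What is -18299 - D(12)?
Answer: -18407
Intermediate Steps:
D(S) = S*(-3 + S)
-18299 - D(12) = -18299 - 12*(-3 + 12) = -18299 - 12*9 = -18299 - 1*108 = -18299 - 108 = -18407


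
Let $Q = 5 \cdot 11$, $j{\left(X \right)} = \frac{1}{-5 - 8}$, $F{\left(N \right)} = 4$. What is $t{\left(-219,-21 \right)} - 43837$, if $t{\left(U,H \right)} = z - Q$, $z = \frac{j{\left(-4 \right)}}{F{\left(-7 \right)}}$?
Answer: $- \frac{2282385}{52} \approx -43892.0$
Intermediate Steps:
$j{\left(X \right)} = - \frac{1}{13}$ ($j{\left(X \right)} = \frac{1}{-13} = - \frac{1}{13}$)
$z = - \frac{1}{52}$ ($z = - \frac{1}{13 \cdot 4} = \left(- \frac{1}{13}\right) \frac{1}{4} = - \frac{1}{52} \approx -0.019231$)
$Q = 55$
$t{\left(U,H \right)} = - \frac{2861}{52}$ ($t{\left(U,H \right)} = - \frac{1}{52} - 55 = - \frac{2861}{52}$)
$t{\left(-219,-21 \right)} - 43837 = - \frac{2861}{52} - 43837 = - \frac{2282385}{52}$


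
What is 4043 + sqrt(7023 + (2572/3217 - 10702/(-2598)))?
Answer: 4043 + 14*sqrt(626168316840342)/4178883 ≈ 4126.8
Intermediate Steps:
4043 + sqrt(7023 + (2572/3217 - 10702/(-2598))) = 4043 + sqrt(7023 + (2572*(1/3217) - 10702*(-1/2598))) = 4043 + sqrt(7023 + (2572/3217 + 5351/1299)) = 4043 + sqrt(7023 + 20555195/4178883) = 4043 + sqrt(29368850504/4178883) = 4043 + 14*sqrt(626168316840342)/4178883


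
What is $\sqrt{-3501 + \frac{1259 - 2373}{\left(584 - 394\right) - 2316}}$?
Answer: $\frac{i \sqrt{3955429378}}{1063} \approx 59.165 i$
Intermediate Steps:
$\sqrt{-3501 + \frac{1259 - 2373}{\left(584 - 394\right) - 2316}} = \sqrt{-3501 - \frac{1114}{190 - 2316}} = \sqrt{-3501 - \frac{1114}{-2126}} = \sqrt{-3501 - - \frac{557}{1063}} = \sqrt{-3501 + \frac{557}{1063}} = \sqrt{- \frac{3721006}{1063}} = \frac{i \sqrt{3955429378}}{1063}$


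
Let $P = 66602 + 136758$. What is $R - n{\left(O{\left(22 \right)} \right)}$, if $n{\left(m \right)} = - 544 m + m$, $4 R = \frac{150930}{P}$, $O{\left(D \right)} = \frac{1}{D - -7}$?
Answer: $\frac{44607489}{2358976} \approx 18.91$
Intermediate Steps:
$P = 203360$
$O{\left(D \right)} = \frac{1}{7 + D}$ ($O{\left(D \right)} = \frac{1}{D + 7} = \frac{1}{7 + D}$)
$R = \frac{15093}{81344}$ ($R = \frac{150930 \cdot \frac{1}{203360}}{4} = \frac{1}{4} \cdot \frac{15093}{20336} = \frac{15093}{81344} \approx 0.18555$)
$n{\left(m \right)} = - 543 m$
$R - n{\left(O{\left(22 \right)} \right)} = \frac{15093}{81344} - - \frac{543}{7 + 22} = \frac{15093}{81344} - - \frac{543}{29} = \frac{15093}{81344} + \frac{543}{29} = \frac{44607489}{2358976}$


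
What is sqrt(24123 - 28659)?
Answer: 18*I*sqrt(14) ≈ 67.35*I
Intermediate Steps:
sqrt(24123 - 28659) = sqrt(-4536) = 18*I*sqrt(14)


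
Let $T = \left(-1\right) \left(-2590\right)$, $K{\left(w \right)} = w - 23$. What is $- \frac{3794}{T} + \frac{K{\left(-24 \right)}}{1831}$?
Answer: $- \frac{504896}{338735} \approx -1.4905$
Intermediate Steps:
$K{\left(w \right)} = -23 + w$ ($K{\left(w \right)} = w - 23 = -23 + w$)
$T = 2590$
$- \frac{3794}{T} + \frac{K{\left(-24 \right)}}{1831} = - \frac{3794}{2590} + \frac{-23 - 24}{1831} = \left(-3794\right) \frac{1}{2590} - \frac{47}{1831} = - \frac{271}{185} - \frac{47}{1831} = - \frac{504896}{338735}$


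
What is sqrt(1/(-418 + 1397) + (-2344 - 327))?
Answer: 2*I*sqrt(639998733)/979 ≈ 51.682*I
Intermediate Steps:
sqrt(1/(-418 + 1397) + (-2344 - 327)) = sqrt(1/979 - 2671) = sqrt(-2614908/979) = 2*I*sqrt(639998733)/979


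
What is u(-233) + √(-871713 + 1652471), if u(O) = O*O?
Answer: 54289 + √780758 ≈ 55173.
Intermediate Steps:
u(O) = O²
u(-233) + √(-871713 + 1652471) = (-233)² + √(-871713 + 1652471) = 54289 + √780758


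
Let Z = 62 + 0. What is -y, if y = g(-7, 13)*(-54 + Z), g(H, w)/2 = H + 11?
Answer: -64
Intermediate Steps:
Z = 62
g(H, w) = 22 + 2*H (g(H, w) = 2*(H + 11) = 2*(11 + H) = 22 + 2*H)
y = 64 (y = (22 + 2*(-7))*(-54 + 62) = (22 - 14)*8 = 8*8 = 64)
-y = -1*64 = -64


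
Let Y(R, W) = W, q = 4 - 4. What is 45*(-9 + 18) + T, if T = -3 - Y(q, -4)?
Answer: 406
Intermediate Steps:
q = 0
T = 1 (T = -3 - 1*(-4) = -3 + 4 = 1)
45*(-9 + 18) + T = 45*(-9 + 18) + 1 = 45*9 + 1 = 405 + 1 = 406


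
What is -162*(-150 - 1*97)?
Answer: 40014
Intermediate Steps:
-162*(-150 - 1*97) = -162*(-150 - 97) = -162*(-247) = 40014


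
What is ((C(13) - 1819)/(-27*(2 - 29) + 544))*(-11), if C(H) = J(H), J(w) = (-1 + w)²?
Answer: 275/19 ≈ 14.474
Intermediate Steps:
C(H) = (-1 + H)²
((C(13) - 1819)/(-27*(2 - 29) + 544))*(-11) = (((-1 + 13)² - 1819)/(-27*(2 - 29) + 544))*(-11) = ((12² - 1819)/(-27*(-27) + 544))*(-11) = ((144 - 1819)/(729 + 544))*(-11) = -1675/1273*(-11) = -1675*1/1273*(-11) = -25/19*(-11) = 275/19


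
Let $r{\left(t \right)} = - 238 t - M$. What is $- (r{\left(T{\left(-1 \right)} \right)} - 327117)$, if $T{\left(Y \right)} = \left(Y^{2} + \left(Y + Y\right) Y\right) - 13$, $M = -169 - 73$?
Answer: $324495$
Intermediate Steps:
$M = -242$
$T{\left(Y \right)} = -13 + 3 Y^{2}$ ($T{\left(Y \right)} = \left(Y^{2} + 2 Y Y\right) - 13 = \left(Y^{2} + 2 Y^{2}\right) - 13 = 3 Y^{2} - 13 = -13 + 3 Y^{2}$)
$r{\left(t \right)} = 242 - 238 t$ ($r{\left(t \right)} = - 238 t - -242 = - 238 t + 242 = 242 - 238 t$)
$- (r{\left(T{\left(-1 \right)} \right)} - 327117) = - (\left(242 - 238 \left(-13 + 3 \left(-1\right)^{2}\right)\right) - 327117) = - (\left(242 - 238 \left(-13 + 3 \cdot 1\right)\right) - 327117) = - (\left(242 - 238 \left(-13 + 3\right)\right) - 327117) = - (\left(242 - -2380\right) - 327117) = - (\left(242 + 2380\right) - 327117) = - (2622 - 327117) = \left(-1\right) \left(-324495\right) = 324495$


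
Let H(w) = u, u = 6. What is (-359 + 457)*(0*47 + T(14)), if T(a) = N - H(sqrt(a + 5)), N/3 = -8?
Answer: -2940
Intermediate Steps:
N = -24 (N = 3*(-8) = -24)
H(w) = 6
T(a) = -30 (T(a) = -24 - 1*6 = -24 - 6 = -30)
(-359 + 457)*(0*47 + T(14)) = (-359 + 457)*(0*47 - 30) = 98*(0 - 30) = 98*(-30) = -2940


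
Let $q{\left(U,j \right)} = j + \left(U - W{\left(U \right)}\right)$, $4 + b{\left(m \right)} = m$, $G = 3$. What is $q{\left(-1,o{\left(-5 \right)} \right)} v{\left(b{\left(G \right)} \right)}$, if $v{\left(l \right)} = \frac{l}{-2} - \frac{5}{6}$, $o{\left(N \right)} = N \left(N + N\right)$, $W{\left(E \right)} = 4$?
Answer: $-15$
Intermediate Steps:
$b{\left(m \right)} = -4 + m$
$o{\left(N \right)} = 2 N^{2}$ ($o{\left(N \right)} = N 2 N = 2 N^{2}$)
$v{\left(l \right)} = - \frac{5}{6} - \frac{l}{2}$ ($v{\left(l \right)} = l \left(- \frac{1}{2}\right) - \frac{5}{6} = - \frac{l}{2} - \frac{5}{6} = - \frac{5}{6} - \frac{l}{2}$)
$q{\left(U,j \right)} = -4 + U + j$ ($q{\left(U,j \right)} = j + \left(U - 4\right) = j + \left(-4 + U\right) = -4 + U + j$)
$q{\left(-1,o{\left(-5 \right)} \right)} v{\left(b{\left(G \right)} \right)} = \left(-4 - 1 + 2 \left(-5\right)^{2}\right) \left(- \frac{5}{6} - \frac{-4 + 3}{2}\right) = \left(-4 - 1 + 2 \cdot 25\right) \left(- \frac{5}{6} - - \frac{1}{2}\right) = \left(-4 - 1 + 50\right) \left(- \frac{5}{6} + \frac{1}{2}\right) = 45 \left(- \frac{1}{3}\right) = -15$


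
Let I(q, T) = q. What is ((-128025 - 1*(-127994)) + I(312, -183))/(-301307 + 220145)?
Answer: -281/81162 ≈ -0.0034622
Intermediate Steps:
((-128025 - 1*(-127994)) + I(312, -183))/(-301307 + 220145) = ((-128025 - 1*(-127994)) + 312)/(-301307 + 220145) = ((-128025 + 127994) + 312)/(-81162) = (-31 + 312)*(-1/81162) = 281*(-1/81162) = -281/81162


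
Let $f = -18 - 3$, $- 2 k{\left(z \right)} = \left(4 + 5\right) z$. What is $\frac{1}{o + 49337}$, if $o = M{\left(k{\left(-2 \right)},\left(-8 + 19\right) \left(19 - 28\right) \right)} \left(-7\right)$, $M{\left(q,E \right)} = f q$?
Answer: $\frac{1}{50660} \approx 1.9739 \cdot 10^{-5}$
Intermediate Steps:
$k{\left(z \right)} = - \frac{9 z}{2}$ ($k{\left(z \right)} = - \frac{\left(4 + 5\right) z}{2} = - \frac{9 z}{2}$)
$f = -21$ ($f = -18 - 3 = -21$)
$M{\left(q,E \right)} = - 21 q$
$o = 1323$ ($o = - 21 \left(\left(- \frac{9}{2}\right) \left(-2\right)\right) \left(-7\right) = \left(-21\right) 9 \left(-7\right) = \left(-189\right) \left(-7\right) = 1323$)
$\frac{1}{o + 49337} = \frac{1}{1323 + 49337} = \frac{1}{50660}$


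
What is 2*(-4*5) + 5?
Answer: -35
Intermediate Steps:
2*(-4*5) + 5 = 2*(-20) + 5 = -40 + 5 = -35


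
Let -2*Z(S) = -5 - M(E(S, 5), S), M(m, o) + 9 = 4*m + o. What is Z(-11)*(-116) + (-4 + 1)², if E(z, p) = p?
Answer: -281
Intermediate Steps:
M(m, o) = -9 + o + 4*m (M(m, o) = -9 + (4*m + o) = -9 + (o + 4*m) = -9 + o + 4*m)
Z(S) = 8 + S/2 (Z(S) = -(-5 - (-9 + S + 4*5))/2 = -(-5 - (-9 + S + 20))/2 = -(-5 - (11 + S))/2 = -(-5 + (-11 - S))/2 = -(-16 - S)/2 = 8 + S/2)
Z(-11)*(-116) + (-4 + 1)² = (8 + (½)*(-11))*(-116) + (-4 + 1)² = (8 - 11/2)*(-116) + (-3)² = (5/2)*(-116) + 9 = -290 + 9 = -281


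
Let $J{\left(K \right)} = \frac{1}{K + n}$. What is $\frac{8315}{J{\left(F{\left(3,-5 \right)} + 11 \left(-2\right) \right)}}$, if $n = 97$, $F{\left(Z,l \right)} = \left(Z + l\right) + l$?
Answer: $565420$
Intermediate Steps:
$F{\left(Z,l \right)} = Z + 2 l$
$J{\left(K \right)} = \frac{1}{97 + K}$ ($J{\left(K \right)} = \frac{1}{K + 97} = \frac{1}{97 + K}$)
$\frac{8315}{J{\left(F{\left(3,-5 \right)} + 11 \left(-2\right) \right)}} = \frac{8315}{\frac{1}{97 + \left(\left(3 + 2 \left(-5\right)\right) + 11 \left(-2\right)\right)}} = \frac{8315}{\frac{1}{97 + \left(\left(3 - 10\right) - 22\right)}} = \frac{8315}{\frac{1}{97 - 29}} = \frac{8315}{\frac{1}{68}} = 8315 \frac{1}{\frac{1}{68}} = 8315 \cdot 68 = 565420$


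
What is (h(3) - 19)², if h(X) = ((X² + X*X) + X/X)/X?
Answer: 1444/9 ≈ 160.44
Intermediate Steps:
h(X) = (1 + 2*X²)/X (h(X) = ((X² + X²) + 1)/X = (2*X² + 1)/X = (1 + 2*X²)/X)
(h(3) - 19)² = ((1/3 + 2*3) - 19)² = ((⅓ + 6) - 19)² = (19/3 - 19)² = (-38/3)² = 1444/9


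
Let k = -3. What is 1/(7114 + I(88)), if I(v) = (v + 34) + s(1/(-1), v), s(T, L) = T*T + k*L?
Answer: 1/6973 ≈ 0.00014341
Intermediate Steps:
s(T, L) = T² - 3*L (s(T, L) = T*T - 3*L = T² - 3*L)
I(v) = 35 - 2*v (I(v) = (v + 34) + ((1/(-1))² - 3*v) = (34 + v) + ((-1)² - 3*v) = (34 + v) + (1 - 3*v) = 35 - 2*v)
1/(7114 + I(88)) = 1/(7114 + (35 - 2*88)) = 1/(7114 + (35 - 176)) = 1/(7114 - 141) = 1/6973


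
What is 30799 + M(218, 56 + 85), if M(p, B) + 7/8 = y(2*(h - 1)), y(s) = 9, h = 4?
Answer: 246457/8 ≈ 30807.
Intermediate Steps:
M(p, B) = 65/8 (M(p, B) = -7/8 + 9 = 65/8)
30799 + M(218, 56 + 85) = 30799 + 65/8 = 246457/8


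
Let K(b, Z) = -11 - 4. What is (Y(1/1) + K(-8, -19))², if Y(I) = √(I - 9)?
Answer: 217 - 60*I*√2 ≈ 217.0 - 84.853*I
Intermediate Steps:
K(b, Z) = -15
Y(I) = √(-9 + I)
(Y(1/1) + K(-8, -19))² = (√(-9 + 1/1) - 15)² = (√(-9 + 1) - 15)² = (√(-8) - 15)² = (2*I*√2 - 15)² = (-15 + 2*I*√2)²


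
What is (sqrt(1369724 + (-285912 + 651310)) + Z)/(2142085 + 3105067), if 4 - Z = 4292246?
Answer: -2146121/2623576 + sqrt(1735122)/5247152 ≈ -0.81776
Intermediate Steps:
Z = -4292242 (Z = 4 - 1*4292246 = 4 - 4292246 = -4292242)
(sqrt(1369724 + (-285912 + 651310)) + Z)/(2142085 + 3105067) = (sqrt(1369724 + (-285912 + 651310)) - 4292242)/(2142085 + 3105067) = (sqrt(1369724 + 365398) - 4292242)/5247152 = (sqrt(1735122) - 4292242)*(1/5247152) = (-4292242 + sqrt(1735122))*(1/5247152) = -2146121/2623576 + sqrt(1735122)/5247152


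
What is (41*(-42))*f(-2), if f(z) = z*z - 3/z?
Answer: -9471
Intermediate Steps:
f(z) = z² - 3/z
(41*(-42))*f(-2) = (41*(-42))*((-3 + (-2)³)/(-2)) = -(-861)*(-3 - 8) = -(-861)*(-11) = -1722*11/2 = -9471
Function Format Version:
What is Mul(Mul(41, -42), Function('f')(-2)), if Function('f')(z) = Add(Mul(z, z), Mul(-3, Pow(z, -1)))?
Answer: -9471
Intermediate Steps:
Function('f')(z) = Add(Pow(z, 2), Mul(-3, Pow(z, -1)))
Mul(Mul(41, -42), Function('f')(-2)) = Mul(Mul(41, -42), Mul(Pow(-2, -1), Add(-3, Pow(-2, 3)))) = Mul(-1722, Mul(Rational(-1, 2), Add(-3, -8))) = Mul(-1722, Mul(Rational(-1, 2), -11)) = Mul(-1722, Rational(11, 2)) = -9471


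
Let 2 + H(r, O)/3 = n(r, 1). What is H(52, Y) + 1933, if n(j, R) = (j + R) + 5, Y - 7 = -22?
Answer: 2101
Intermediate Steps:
Y = -15 (Y = 7 - 22 = -15)
n(j, R) = 5 + R + j (n(j, R) = (R + j) + 5 = 5 + R + j)
H(r, O) = 12 + 3*r (H(r, O) = -6 + 3*(5 + 1 + r) = -6 + 3*(6 + r) = -6 + (18 + 3*r) = 12 + 3*r)
H(52, Y) + 1933 = (12 + 3*52) + 1933 = (12 + 156) + 1933 = 168 + 1933 = 2101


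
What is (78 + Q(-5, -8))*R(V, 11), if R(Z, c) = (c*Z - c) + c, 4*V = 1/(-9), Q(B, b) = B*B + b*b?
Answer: -1837/36 ≈ -51.028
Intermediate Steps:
Q(B, b) = B**2 + b**2
V = -1/36 (V = (1/(-9))/4 = (1*(-1/9))/4 = (1/4)*(-1/9) = -1/36 ≈ -0.027778)
R(Z, c) = Z*c (R(Z, c) = (Z*c - c) + c = (-c + Z*c) + c = Z*c)
(78 + Q(-5, -8))*R(V, 11) = (78 + ((-5)**2 + (-8)**2))*(-1/36*11) = (78 + (25 + 64))*(-11/36) = (78 + 89)*(-11/36) = 167*(-11/36) = -1837/36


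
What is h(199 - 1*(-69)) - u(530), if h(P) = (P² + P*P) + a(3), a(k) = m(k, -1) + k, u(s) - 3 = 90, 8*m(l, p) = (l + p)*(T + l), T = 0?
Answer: 574235/4 ≈ 1.4356e+5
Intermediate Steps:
m(l, p) = l*(l + p)/8 (m(l, p) = ((l + p)*(0 + l))/8 = ((l + p)*l)/8 = (l*(l + p))/8 = l*(l + p)/8)
u(s) = 93 (u(s) = 3 + 90 = 93)
a(k) = k + k*(-1 + k)/8 (a(k) = k*(k - 1)/8 + k = k*(-1 + k)/8 + k = k + k*(-1 + k)/8)
h(P) = 15/4 + 2*P² (h(P) = (P² + P*P) + (⅛)*3*(7 + 3) = (P² + P²) + (⅛)*3*10 = 2*P² + 15/4 = 15/4 + 2*P²)
h(199 - 1*(-69)) - u(530) = (15/4 + 2*(199 - 1*(-69))²) - 1*93 = (15/4 + 2*(199 + 69)²) - 93 = (15/4 + 2*268²) - 93 = (15/4 + 2*71824) - 93 = (15/4 + 143648) - 93 = 574607/4 - 93 = 574235/4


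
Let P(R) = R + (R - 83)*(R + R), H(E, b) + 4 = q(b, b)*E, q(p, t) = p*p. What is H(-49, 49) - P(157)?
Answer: -141046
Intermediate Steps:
q(p, t) = p²
H(E, b) = -4 + E*b² (H(E, b) = -4 + b²*E = -4 + E*b²)
P(R) = R + 2*R*(-83 + R) (P(R) = R + (-83 + R)*(2*R) = R + 2*R*(-83 + R))
H(-49, 49) - P(157) = (-4 - 49*49²) - 157*(-165 + 2*157) = (-4 - 49*2401) - 157*(-165 + 314) = (-4 - 117649) - 157*149 = -117653 - 1*23393 = -117653 - 23393 = -141046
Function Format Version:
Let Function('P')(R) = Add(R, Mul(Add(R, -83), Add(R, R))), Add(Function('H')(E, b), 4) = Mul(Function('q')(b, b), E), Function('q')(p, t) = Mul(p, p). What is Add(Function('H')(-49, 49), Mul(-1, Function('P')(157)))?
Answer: -141046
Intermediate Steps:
Function('q')(p, t) = Pow(p, 2)
Function('H')(E, b) = Add(-4, Mul(E, Pow(b, 2))) (Function('H')(E, b) = Add(-4, Mul(Pow(b, 2), E)) = Add(-4, Mul(E, Pow(b, 2))))
Function('P')(R) = Add(R, Mul(2, R, Add(-83, R))) (Function('P')(R) = Add(R, Mul(Add(-83, R), Mul(2, R))) = Add(R, Mul(2, R, Add(-83, R))))
Add(Function('H')(-49, 49), Mul(-1, Function('P')(157))) = Add(Add(-4, Mul(-49, Pow(49, 2))), Mul(-1, Mul(157, Add(-165, Mul(2, 157))))) = Add(Add(-4, Mul(-49, 2401)), Mul(-1, Mul(157, Add(-165, 314)))) = Add(Add(-4, -117649), Mul(-1, Mul(157, 149))) = Add(-117653, Mul(-1, 23393)) = Add(-117653, -23393) = -141046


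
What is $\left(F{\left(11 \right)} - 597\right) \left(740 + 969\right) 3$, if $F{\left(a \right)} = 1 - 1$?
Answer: $-3060819$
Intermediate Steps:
$F{\left(a \right)} = 0$ ($F{\left(a \right)} = 1 - 1 = 0$)
$\left(F{\left(11 \right)} - 597\right) \left(740 + 969\right) 3 = \left(0 - 597\right) \left(740 + 969\right) 3 = \left(-597\right) 1709 \cdot 3 = \left(-1020273\right) 3 = -3060819$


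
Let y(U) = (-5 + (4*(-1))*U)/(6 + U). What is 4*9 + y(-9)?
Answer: 77/3 ≈ 25.667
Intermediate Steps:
y(U) = (-5 - 4*U)/(6 + U)
4*9 + y(-9) = 4*9 + (-5 - 4*(-9))/(6 - 9) = 36 + (-5 + 36)/(-3) = 36 - ⅓*31 = 36 - 31/3 = 77/3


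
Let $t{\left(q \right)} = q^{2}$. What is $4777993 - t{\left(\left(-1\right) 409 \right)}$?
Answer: $4610712$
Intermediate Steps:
$4777993 - t{\left(\left(-1\right) 409 \right)} = 4777993 - \left(\left(-1\right) 409\right)^{2} = 4777993 - \left(-409\right)^{2} = 4777993 - 167281 = 4610712$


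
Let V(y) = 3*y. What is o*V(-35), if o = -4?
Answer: 420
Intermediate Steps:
o*V(-35) = -12*(-35) = -4*(-105) = 420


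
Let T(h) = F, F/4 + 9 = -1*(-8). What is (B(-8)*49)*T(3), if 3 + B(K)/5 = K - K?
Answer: 2940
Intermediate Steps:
B(K) = -15 (B(K) = -15 + 5*(K - K) = -15 + 5*0 = -15 + 0 = -15)
F = -4 (F = -36 + 4*(-1*(-8)) = -36 + 4*8 = -36 + 32 = -4)
T(h) = -4
(B(-8)*49)*T(3) = -15*49*(-4) = -735*(-4) = 2940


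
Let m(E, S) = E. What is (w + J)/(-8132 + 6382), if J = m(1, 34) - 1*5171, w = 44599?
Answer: -39429/1750 ≈ -22.531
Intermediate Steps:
J = -5170 (J = 1 - 1*5171 = 1 - 5171 = -5170)
(w + J)/(-8132 + 6382) = (44599 - 5170)/(-8132 + 6382) = 39429/(-1750) = 39429*(-1/1750) = -39429/1750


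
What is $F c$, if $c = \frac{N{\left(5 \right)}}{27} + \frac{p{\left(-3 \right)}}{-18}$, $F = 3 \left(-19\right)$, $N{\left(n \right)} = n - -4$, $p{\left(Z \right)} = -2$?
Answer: $- \frac{76}{3} \approx -25.333$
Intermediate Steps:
$N{\left(n \right)} = 4 + n$ ($N{\left(n \right)} = n + 4 = 4 + n$)
$F = -57$
$c = \frac{4}{9}$ ($c = \frac{4 + 5}{27} - \frac{2}{-18} = 9 \cdot \frac{1}{27} - - \frac{1}{9} = \frac{1}{3} + \frac{1}{9} = \frac{4}{9} \approx 0.44444$)
$F c = \left(-57\right) \frac{4}{9} = - \frac{76}{3}$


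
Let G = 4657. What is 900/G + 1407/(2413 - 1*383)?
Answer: 1197057/1350530 ≈ 0.88636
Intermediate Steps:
900/G + 1407/(2413 - 1*383) = 900/4657 + 1407/(2413 - 1*383) = 900*(1/4657) + 1407/(2413 - 383) = 900/4657 + 1407/2030 = 900/4657 + 1407*(1/2030) = 900/4657 + 201/290 = 1197057/1350530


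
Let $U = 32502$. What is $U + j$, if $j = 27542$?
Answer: $60044$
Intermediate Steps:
$U + j = 32502 + 27542 = 60044$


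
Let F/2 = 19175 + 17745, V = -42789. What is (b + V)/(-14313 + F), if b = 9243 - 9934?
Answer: -43480/59527 ≈ -0.73042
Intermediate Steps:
b = -691
F = 73840 (F = 2*(19175 + 17745) = 2*36920 = 73840)
(b + V)/(-14313 + F) = (-691 - 42789)/(-14313 + 73840) = -43480/59527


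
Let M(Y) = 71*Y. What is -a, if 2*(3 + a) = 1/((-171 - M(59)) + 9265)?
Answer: 29429/9810 ≈ 2.9999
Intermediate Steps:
a = -29429/9810 (a = -3 + 1/(2*((-171 - 71*59) + 9265)) = -3 + 1/(2*((-171 - 1*4189) + 9265)) = -3 + 1/(2*((-171 - 4189) + 9265)) = -3 + 1/(2*(-4360 + 9265)) = -3 + (1/2)/4905 = -3 + (1/2)*(1/4905) = -3 + 1/9810 = -29429/9810 ≈ -2.9999)
-a = -1*(-29429/9810) = 29429/9810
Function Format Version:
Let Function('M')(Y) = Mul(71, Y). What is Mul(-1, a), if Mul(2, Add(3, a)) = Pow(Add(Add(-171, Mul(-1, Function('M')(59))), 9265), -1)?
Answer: Rational(29429, 9810) ≈ 2.9999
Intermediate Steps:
a = Rational(-29429, 9810) (a = Add(-3, Mul(Rational(1, 2), Pow(Add(Add(-171, Mul(-1, Mul(71, 59))), 9265), -1))) = Add(-3, Mul(Rational(1, 2), Pow(Add(Add(-171, Mul(-1, 4189)), 9265), -1))) = Add(-3, Mul(Rational(1, 2), Pow(Add(Add(-171, -4189), 9265), -1))) = Add(-3, Mul(Rational(1, 2), Pow(Add(-4360, 9265), -1))) = Add(-3, Mul(Rational(1, 2), Pow(4905, -1))) = Add(-3, Mul(Rational(1, 2), Rational(1, 4905))) = Add(-3, Rational(1, 9810)) = Rational(-29429, 9810) ≈ -2.9999)
Mul(-1, a) = Mul(-1, Rational(-29429, 9810)) = Rational(29429, 9810)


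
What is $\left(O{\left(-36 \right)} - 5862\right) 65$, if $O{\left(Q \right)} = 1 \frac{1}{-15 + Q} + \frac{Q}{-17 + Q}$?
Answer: $- \frac{1029808195}{2703} \approx -3.8099 \cdot 10^{5}$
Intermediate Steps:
$O{\left(Q \right)} = \frac{1}{-15 + Q} + \frac{Q}{-17 + Q}$
$\left(O{\left(-36 \right)} - 5862\right) 65 = \left(\frac{-17 + \left(-36\right)^{2} - -504}{255 + \left(-36\right)^{2} - -1152} - 5862\right) 65 = \left(\frac{-17 + 1296 + 504}{255 + 1296 + 1152} - 5862\right) 65 = \left(\frac{1}{2703} \cdot 1783 - 5862\right) 65 = \left(\frac{1783}{2703} - 5862\right) 65 = \left(- \frac{15843203}{2703}\right) 65 = - \frac{1029808195}{2703}$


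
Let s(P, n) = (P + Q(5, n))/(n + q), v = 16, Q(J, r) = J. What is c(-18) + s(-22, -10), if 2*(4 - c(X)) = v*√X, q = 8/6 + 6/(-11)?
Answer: 1777/304 - 24*I*√2 ≈ 5.8454 - 33.941*I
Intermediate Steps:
q = 26/33 (q = 8*(⅙) + 6*(-1/11) = 4/3 - 6/11 = 26/33 ≈ 0.78788)
s(P, n) = (5 + P)/(26/33 + n) (s(P, n) = (P + 5)/(n + 26/33) = (5 + P)/(26/33 + n))
c(X) = 4 - 8*√X
c(-18) + s(-22, -10) = (4 - 24*I*√2) + 33*(5 - 22)/(26 + 33*(-10)) = (4 - 24*I*√2) + 33*(-17)/(26 - 330) = (4 - 24*I*√2) + 33*(-17)/(-304) = (4 - 24*I*√2) + 33*(-1/304)*(-17) = (4 - 24*I*√2) + 561/304 = 1777/304 - 24*I*√2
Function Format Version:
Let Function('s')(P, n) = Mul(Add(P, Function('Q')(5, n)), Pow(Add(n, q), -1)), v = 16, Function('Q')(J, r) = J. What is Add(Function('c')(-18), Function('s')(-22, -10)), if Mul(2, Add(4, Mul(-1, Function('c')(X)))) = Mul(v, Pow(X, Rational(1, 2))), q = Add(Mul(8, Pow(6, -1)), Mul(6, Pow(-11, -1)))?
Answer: Add(Rational(1777, 304), Mul(-24, I, Pow(2, Rational(1, 2)))) ≈ Add(5.8454, Mul(-33.941, I))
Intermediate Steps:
q = Rational(26, 33) (q = Add(Mul(8, Rational(1, 6)), Mul(6, Rational(-1, 11))) = Add(Rational(4, 3), Rational(-6, 11)) = Rational(26, 33) ≈ 0.78788)
Function('s')(P, n) = Mul(Pow(Add(Rational(26, 33), n), -1), Add(5, P)) (Function('s')(P, n) = Mul(Add(P, 5), Pow(Add(n, Rational(26, 33)), -1)) = Mul(Add(5, P), Pow(Add(Rational(26, 33), n), -1)) = Mul(Pow(Add(Rational(26, 33), n), -1), Add(5, P)))
Function('c')(X) = Add(4, Mul(-8, Pow(X, Rational(1, 2)))) (Function('c')(X) = Add(4, Mul(Rational(-1, 2), Mul(16, Pow(X, Rational(1, 2))))) = Add(4, Mul(-8, Pow(X, Rational(1, 2)))))
Add(Function('c')(-18), Function('s')(-22, -10)) = Add(Add(4, Mul(-8, Pow(-18, Rational(1, 2)))), Mul(33, Pow(Add(26, Mul(33, -10)), -1), Add(5, -22))) = Add(Add(4, Mul(-8, Mul(3, I, Pow(2, Rational(1, 2))))), Mul(33, Pow(Add(26, -330), -1), -17)) = Add(Add(4, Mul(-24, I, Pow(2, Rational(1, 2)))), Mul(33, Pow(-304, -1), -17)) = Add(Add(4, Mul(-24, I, Pow(2, Rational(1, 2)))), Mul(33, Rational(-1, 304), -17)) = Add(Add(4, Mul(-24, I, Pow(2, Rational(1, 2)))), Rational(561, 304)) = Add(Rational(1777, 304), Mul(-24, I, Pow(2, Rational(1, 2))))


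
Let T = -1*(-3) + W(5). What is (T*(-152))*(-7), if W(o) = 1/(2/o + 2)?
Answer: 10906/3 ≈ 3635.3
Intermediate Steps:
W(o) = 1/(2 + 2/o)
T = 41/12 (T = -1*(-3) + (1/2)*5/(1 + 5) = 3 + (1/2)*5/6 = 3 + (1/2)*5*(1/6) = 3 + 5/12 = 41/12 ≈ 3.4167)
(T*(-152))*(-7) = ((41/12)*(-152))*(-7) = -1558/3*(-7) = 10906/3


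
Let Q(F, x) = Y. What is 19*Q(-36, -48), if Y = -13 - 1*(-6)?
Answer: -133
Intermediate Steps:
Y = -7 (Y = -13 + 6 = -7)
Q(F, x) = -7
19*Q(-36, -48) = 19*(-7) = -133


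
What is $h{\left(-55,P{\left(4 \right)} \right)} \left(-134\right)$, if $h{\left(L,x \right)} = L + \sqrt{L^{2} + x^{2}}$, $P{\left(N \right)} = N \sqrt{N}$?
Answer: $7370 - 134 \sqrt{3089} \approx -77.556$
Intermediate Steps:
$P{\left(N \right)} = N^{\frac{3}{2}}$
$h{\left(-55,P{\left(4 \right)} \right)} \left(-134\right) = \left(-55 + \sqrt{\left(-55\right)^{2} + \left(4^{\frac{3}{2}}\right)^{2}}\right) \left(-134\right) = \left(-55 + \sqrt{3025 + 8^{2}}\right) \left(-134\right) = \left(-55 + \sqrt{3025 + 64}\right) \left(-134\right) = \left(-55 + \sqrt{3089}\right) \left(-134\right) = 7370 - 134 \sqrt{3089}$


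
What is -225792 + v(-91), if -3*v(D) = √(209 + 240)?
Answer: -225792 - √449/3 ≈ -2.2580e+5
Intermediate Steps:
v(D) = -√449/3 (v(D) = -√(209 + 240)/3 = -√449/3)
-225792 + v(-91) = -225792 - √449/3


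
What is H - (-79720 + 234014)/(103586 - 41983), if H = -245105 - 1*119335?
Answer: -22450751614/61603 ≈ -3.6444e+5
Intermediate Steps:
H = -364440 (H = -245105 - 119335 = -364440)
H - (-79720 + 234014)/(103586 - 41983) = -364440 - (-79720 + 234014)/(103586 - 41983) = -364440 - 154294/61603 = -22450751614/61603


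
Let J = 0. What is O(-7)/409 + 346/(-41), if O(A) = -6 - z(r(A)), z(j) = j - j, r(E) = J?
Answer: -141760/16769 ≈ -8.4537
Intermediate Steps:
r(E) = 0
z(j) = 0
O(A) = -6 (O(A) = -6 - 1*0 = -6 + 0 = -6)
O(-7)/409 + 346/(-41) = -6/409 + 346/(-41) = -6*1/409 + 346*(-1/41) = -6/409 - 346/41 = -141760/16769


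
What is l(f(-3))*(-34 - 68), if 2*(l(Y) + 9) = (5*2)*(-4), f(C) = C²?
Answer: 2958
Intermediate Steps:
l(Y) = -29 (l(Y) = -9 + ((5*2)*(-4))/2 = -9 + (10*(-4))/2 = -9 + (½)*(-40) = -9 - 20 = -29)
l(f(-3))*(-34 - 68) = -29*(-34 - 68) = -29*(-102) = 2958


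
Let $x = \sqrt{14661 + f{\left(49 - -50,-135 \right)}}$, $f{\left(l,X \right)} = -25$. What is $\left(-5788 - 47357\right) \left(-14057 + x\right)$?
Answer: $747059265 - 106290 \sqrt{3659} \approx 7.4063 \cdot 10^{8}$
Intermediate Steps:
$x = 2 \sqrt{3659}$ ($x = \sqrt{14661 - 25} = \sqrt{14636} = 2 \sqrt{3659} \approx 120.98$)
$\left(-5788 - 47357\right) \left(-14057 + x\right) = \left(-5788 - 47357\right) \left(-14057 + 2 \sqrt{3659}\right) = - 53145 \left(-14057 + 2 \sqrt{3659}\right) = 747059265 - 106290 \sqrt{3659}$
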